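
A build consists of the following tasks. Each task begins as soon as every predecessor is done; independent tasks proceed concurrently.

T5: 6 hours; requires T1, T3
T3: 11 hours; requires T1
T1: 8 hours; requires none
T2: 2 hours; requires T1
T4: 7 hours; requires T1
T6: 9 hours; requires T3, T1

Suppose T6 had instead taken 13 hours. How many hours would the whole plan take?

The binding path is T1→T3→T6 = 8+11+9 = 28; finish at 28 hours.
Since T6 is critical, the +4 change carries straight to that chain (now 32 hours).
That remains the longest chain; total 32 hours.

32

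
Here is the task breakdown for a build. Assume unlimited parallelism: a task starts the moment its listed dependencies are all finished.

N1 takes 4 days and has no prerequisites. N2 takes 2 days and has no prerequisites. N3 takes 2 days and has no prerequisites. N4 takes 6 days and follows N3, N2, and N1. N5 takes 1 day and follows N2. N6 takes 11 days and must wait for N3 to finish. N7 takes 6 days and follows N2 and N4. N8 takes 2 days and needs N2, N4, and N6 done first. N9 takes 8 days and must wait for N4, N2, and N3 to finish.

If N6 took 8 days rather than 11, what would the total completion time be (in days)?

18

Critical path before the change: N1→N4→N9 = 4+6+8 = 18 giving 18 days.
The longest path through N6 is only 15 days, so N6 has float 3.
That remains the longest chain; total 18 days.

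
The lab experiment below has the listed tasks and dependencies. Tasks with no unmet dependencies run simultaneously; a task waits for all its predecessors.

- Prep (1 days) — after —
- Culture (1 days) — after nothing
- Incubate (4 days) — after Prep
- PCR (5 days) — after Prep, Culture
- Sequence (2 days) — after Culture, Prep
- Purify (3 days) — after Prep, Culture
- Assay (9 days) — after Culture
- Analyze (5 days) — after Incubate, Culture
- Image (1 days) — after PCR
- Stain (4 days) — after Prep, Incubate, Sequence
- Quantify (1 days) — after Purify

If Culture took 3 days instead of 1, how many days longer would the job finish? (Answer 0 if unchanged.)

2

As given, the longest chain is Culture→Assay = 1+9 = 10, so the finish is 10 days.
Culture is on the critical path; changing it to 3 makes that path 12 days.
That remains the longest chain; total 12 days.
Change in finish: 12 − 10 = +2 days.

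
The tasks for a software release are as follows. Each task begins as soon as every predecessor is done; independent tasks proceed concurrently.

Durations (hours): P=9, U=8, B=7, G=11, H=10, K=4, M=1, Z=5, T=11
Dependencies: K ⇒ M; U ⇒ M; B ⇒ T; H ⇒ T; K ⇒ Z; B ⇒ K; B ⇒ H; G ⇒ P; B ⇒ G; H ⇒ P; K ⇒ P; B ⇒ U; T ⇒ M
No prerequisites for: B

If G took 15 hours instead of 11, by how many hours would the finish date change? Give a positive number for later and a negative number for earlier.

Baseline: B→H→T→M = 7+10+11+1 = 29 → 29 hours.
G has 2 hours of float (longest path through it is 27).
Now B→G→P = 7+15+9 = 31 is longest, so the finish becomes 31 hours.
Change in finish: 31 − 29 = +2 hours.

2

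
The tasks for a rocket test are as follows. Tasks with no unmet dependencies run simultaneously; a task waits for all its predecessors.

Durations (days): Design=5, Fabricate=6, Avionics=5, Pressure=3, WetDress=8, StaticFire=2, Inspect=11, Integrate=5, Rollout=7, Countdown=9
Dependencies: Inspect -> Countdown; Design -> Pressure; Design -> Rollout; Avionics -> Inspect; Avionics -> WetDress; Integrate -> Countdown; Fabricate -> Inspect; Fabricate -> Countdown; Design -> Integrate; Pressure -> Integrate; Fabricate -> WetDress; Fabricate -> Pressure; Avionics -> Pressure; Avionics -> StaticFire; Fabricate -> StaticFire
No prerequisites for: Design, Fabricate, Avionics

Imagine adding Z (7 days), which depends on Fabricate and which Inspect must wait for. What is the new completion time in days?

33

Originally the rocket test takes 26 days.
With Z inserted, Inspect now waits for max(Avionics, Fabricate, Z).
New critical path: Fabricate→Z→Inspect→Countdown = 6+7+11+9 = 33 ⇒ 33 days.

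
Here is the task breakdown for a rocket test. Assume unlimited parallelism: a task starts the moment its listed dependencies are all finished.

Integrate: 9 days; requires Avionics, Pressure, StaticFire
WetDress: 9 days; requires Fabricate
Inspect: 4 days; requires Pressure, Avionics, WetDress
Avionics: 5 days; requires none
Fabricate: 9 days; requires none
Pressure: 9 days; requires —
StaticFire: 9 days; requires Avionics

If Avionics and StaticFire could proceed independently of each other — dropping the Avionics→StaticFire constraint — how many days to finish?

22

With the dependency in place, Avionics→StaticFire→Integrate = 5+9+9 = 23 sets the finish at 23 days.
Without Avionics→StaticFire, StaticFire's earliest start moves from 5 to 0.
The longest chain is now Fabricate→WetDress→Inspect = 9+9+4 = 22, so the job takes 22 days.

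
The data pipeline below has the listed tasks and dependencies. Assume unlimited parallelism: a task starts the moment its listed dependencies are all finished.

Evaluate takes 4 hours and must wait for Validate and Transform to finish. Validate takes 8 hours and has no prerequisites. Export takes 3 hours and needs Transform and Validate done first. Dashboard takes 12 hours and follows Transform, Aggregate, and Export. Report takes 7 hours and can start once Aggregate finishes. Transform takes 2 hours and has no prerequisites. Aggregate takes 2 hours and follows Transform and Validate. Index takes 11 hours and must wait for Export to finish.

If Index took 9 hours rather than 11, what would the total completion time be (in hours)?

23

Baseline: Validate→Export→Dashboard = 8+3+12 = 23 → 23 hours.
Index has 1 hour of float (longest path through it is 22).
The critical path is still Validate→Export→Dashboard; finish is now 23 hours.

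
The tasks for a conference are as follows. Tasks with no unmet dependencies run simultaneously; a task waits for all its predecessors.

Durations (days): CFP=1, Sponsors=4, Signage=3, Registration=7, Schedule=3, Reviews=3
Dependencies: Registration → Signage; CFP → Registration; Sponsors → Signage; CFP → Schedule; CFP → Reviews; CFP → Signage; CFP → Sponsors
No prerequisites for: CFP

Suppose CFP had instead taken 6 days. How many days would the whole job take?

Baseline: CFP→Registration→Signage = 1+7+3 = 11 → 11 days.
Since CFP is critical, the +5 change carries straight to that chain (now 16 days).
No other chain overtakes it, so the finish is 16 days.

16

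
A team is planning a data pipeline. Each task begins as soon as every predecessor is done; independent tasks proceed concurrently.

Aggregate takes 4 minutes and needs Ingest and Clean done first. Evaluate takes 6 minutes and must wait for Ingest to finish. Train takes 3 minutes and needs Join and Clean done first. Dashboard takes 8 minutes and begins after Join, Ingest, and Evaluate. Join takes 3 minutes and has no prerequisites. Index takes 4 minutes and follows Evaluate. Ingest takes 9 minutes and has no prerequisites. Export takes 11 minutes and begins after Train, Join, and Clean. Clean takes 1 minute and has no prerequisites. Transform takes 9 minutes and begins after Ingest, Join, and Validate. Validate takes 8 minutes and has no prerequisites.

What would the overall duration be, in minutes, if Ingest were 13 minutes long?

As given, the longest chain is Ingest→Evaluate→Dashboard = 9+6+8 = 23, so the finish is 23 minutes.
Since Ingest is critical, the +4 change carries straight to that chain (now 27 minutes).
That remains the longest chain; total 27 minutes.

27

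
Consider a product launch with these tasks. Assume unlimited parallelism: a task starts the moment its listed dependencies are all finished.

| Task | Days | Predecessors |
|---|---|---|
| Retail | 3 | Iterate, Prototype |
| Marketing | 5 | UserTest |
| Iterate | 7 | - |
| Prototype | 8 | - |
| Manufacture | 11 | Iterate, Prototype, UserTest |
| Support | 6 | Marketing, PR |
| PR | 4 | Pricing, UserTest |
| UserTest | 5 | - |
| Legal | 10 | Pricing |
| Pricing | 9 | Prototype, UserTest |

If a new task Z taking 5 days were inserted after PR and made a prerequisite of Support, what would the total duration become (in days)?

32

Originally the schedule takes 27 days.
With Z inserted, Support now waits for max(Marketing, PR, Z).
New critical path: Prototype→Pricing→PR→Z→Support = 8+9+4+5+6 = 32 ⇒ 32 days.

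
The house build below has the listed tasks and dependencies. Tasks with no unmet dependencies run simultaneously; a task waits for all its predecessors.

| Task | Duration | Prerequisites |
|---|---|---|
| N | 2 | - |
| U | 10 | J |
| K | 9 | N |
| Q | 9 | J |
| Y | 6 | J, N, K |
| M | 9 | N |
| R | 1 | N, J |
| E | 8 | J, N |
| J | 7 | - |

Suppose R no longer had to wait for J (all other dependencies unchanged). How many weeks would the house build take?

17

Before: longest chain N→K→Y = 2+9+6 = 17, finish 17.
Without J→R, R's earliest start moves from 7 to 2.
The longest chain is now N→K→Y = 2+9+6 = 17, so the house build takes 17 weeks.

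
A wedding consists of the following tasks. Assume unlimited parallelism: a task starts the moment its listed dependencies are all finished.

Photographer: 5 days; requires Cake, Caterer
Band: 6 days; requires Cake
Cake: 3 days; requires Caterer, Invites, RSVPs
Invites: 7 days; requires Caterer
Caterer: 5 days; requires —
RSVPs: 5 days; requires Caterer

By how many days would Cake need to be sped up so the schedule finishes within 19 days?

Current finish: 21 days; target: 19.
Cake is on every critical path, so each day cut from Cake cuts the finish by one (this holds down to a finish of 19).
Need 21 − 19 = 2 days off Cake → Cake becomes 1 day, finish becomes 19.

2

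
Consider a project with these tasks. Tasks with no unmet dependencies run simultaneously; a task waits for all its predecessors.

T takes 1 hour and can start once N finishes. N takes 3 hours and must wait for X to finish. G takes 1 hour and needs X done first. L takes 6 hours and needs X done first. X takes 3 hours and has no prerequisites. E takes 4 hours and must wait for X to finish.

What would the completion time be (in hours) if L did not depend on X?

With the dependency in place, X→L = 3+6 = 9 sets the finish at 9 hours.
Without X→L, L's earliest start moves from 3 to 0.
New critical path: X→N→T = 3+3+1 = 7 ⇒ 7 hours.

7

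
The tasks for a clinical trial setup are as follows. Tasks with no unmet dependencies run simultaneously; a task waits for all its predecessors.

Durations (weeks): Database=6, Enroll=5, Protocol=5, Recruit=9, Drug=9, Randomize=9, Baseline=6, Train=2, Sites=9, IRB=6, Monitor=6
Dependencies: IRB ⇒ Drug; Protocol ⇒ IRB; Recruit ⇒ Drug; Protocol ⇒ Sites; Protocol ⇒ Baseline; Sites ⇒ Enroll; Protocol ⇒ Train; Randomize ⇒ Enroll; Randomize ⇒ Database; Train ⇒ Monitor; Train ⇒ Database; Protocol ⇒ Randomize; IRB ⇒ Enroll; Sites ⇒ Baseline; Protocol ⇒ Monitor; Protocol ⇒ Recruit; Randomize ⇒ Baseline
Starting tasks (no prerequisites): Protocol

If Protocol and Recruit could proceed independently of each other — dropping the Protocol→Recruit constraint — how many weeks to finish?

Before: longest chain Protocol→Recruit→Drug = 5+9+9 = 23, finish 23.
Without Protocol→Recruit, Recruit's earliest start moves from 5 to 0.
After: Protocol→IRB→Drug = 5+6+9 = 20 → 20 weeks.

20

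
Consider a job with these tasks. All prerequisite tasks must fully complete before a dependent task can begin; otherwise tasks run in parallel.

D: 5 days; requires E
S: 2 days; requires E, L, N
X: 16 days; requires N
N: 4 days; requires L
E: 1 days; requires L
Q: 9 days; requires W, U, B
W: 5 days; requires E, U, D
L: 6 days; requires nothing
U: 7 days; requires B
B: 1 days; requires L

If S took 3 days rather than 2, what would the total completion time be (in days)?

28

Critical path before the change: L→B→U→W→Q = 6+1+7+5+9 = 28 giving 28 days.
S has 16 days of float (longest path through it is 12).
That remains the longest chain; total 28 days.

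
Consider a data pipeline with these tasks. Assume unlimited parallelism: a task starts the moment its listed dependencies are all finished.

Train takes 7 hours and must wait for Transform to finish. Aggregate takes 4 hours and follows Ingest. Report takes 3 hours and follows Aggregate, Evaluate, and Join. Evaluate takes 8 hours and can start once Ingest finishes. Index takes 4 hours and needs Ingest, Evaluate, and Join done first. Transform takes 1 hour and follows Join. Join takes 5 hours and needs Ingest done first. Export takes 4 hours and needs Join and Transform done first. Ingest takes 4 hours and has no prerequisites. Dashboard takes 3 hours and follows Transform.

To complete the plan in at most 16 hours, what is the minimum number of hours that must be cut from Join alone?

1

Current finish: 17 hours; target: 16.
Join is on every critical path, so each hour cut from Join cuts the finish by one (this holds down to a finish of 16).
Need 17 − 16 = 1 hour off Join → Join becomes 4 hours, finish becomes 16.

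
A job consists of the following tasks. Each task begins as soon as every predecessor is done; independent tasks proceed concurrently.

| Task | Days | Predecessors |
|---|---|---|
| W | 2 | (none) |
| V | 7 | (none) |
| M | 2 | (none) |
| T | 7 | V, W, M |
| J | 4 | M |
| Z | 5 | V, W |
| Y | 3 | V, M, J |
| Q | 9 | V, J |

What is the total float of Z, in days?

4

V→Q = 7+9 = 16 sets the makespan at 16 days.
The longest chain containing Z totals 12 days.
Slack of Z = 11 − 7 = 4 days.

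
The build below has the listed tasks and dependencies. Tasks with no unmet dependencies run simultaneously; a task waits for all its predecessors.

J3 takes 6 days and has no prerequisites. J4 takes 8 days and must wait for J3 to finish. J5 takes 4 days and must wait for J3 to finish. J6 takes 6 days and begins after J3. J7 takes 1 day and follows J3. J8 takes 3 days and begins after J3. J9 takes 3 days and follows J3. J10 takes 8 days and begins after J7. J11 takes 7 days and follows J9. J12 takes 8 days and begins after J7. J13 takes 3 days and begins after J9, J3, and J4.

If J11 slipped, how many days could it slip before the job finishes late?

1

The longest chain is J3→J4→J13 = 6+8+3 = 17; overall finish 17 days.
The longest chain containing J11 totals 16 days.
Float = 17 − 16 = 1.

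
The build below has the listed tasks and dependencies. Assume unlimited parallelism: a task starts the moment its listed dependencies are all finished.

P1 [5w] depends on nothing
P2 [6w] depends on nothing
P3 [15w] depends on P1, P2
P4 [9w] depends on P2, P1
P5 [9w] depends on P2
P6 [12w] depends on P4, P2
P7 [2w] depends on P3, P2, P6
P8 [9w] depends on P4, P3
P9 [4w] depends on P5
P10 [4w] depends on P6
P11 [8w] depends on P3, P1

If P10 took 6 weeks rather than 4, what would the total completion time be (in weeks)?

33

As given, the longest chain is P2→P4→P6→P10 = 6+9+12+4 = 31, so the finish is 31 weeks.
P10 is on the critical path; changing it to 6 makes that path 33 weeks.
That remains the longest chain; total 33 weeks.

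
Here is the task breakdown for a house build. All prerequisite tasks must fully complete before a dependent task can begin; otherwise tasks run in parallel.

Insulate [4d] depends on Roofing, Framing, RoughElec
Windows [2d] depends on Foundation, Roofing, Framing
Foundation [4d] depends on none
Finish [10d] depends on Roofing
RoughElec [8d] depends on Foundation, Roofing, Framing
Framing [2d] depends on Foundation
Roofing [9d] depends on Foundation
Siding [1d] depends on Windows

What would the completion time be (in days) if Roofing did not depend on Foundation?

21

Before: longest chain Foundation→Roofing→RoughElec→Insulate = 4+9+8+4 = 25, finish 25.
Without Foundation→Roofing, Roofing's earliest start moves from 4 to 0.
After: Roofing→RoughElec→Insulate = 9+8+4 = 21 → 21 days.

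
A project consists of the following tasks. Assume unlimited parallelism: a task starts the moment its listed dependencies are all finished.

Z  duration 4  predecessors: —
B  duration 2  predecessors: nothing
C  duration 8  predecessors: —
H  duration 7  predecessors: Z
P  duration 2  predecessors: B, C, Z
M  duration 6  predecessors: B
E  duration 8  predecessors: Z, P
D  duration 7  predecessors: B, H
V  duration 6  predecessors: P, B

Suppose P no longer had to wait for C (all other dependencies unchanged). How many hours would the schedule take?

18

Original critical path: Z→H→D = 4+7+7 = 18 ⇒ 18 hours.
Without C→P, P's earliest start moves from 8 to 4.
The longest chain is now Z→H→D = 4+7+7 = 18, so the schedule takes 18 hours.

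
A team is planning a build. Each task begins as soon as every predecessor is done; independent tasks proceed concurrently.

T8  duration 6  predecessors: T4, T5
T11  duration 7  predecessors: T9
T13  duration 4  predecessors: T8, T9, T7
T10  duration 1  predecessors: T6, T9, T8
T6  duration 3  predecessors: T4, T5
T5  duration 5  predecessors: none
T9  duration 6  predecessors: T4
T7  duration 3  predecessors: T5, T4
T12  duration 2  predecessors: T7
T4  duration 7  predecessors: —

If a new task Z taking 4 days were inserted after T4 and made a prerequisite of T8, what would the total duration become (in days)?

Originally the project takes 20 days.
With Z inserted, T8 now waits for max(T4, T5, Z).
New critical path: T4→Z→T8→T13 = 7+4+6+4 = 21 ⇒ 21 days.

21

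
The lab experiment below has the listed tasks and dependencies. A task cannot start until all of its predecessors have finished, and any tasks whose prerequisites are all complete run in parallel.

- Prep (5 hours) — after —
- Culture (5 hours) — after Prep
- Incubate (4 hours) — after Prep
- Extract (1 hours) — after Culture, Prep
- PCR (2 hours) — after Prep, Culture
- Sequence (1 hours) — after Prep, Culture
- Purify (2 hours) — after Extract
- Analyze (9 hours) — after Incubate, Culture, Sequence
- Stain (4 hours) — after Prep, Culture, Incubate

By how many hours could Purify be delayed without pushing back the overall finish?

7

Critical path: Prep→Culture→Sequence→Analyze = 5+5+1+9 = 20, so the finish is 20 hours.
The longest chain containing Purify totals 13 hours.
So Purify can slip 20 − 13 = 7 hours.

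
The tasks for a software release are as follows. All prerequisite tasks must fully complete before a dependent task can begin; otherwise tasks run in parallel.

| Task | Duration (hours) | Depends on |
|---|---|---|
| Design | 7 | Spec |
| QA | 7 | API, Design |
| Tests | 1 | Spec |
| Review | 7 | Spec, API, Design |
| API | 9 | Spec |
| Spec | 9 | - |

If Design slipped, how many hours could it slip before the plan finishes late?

The longest chain is Spec→API→Review = 9+9+7 = 25; overall finish 25 hours.
The longest chain containing Design totals 23 hours.
Float = 25 − 23 = 2.

2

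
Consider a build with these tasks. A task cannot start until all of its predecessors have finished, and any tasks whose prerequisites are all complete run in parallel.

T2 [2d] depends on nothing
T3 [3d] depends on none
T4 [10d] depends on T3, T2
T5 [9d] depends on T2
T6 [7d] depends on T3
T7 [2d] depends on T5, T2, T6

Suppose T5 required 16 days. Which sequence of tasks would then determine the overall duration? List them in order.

Critical path before the change: T2→T5→T7 = 2+9+2 = 13 giving 13 days.
T5 lies on that path, so at 16 days the path becomes 20 days.
No other chain overtakes it, so the finish is 20 days.

T2, T5, T7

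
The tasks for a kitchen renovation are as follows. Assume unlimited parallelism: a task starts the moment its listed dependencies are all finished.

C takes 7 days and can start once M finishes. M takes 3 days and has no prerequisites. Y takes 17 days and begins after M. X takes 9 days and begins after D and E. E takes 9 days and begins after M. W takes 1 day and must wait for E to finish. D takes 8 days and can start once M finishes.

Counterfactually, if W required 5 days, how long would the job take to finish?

21

Critical path before the change: M→E→X = 3+9+9 = 21 giving 21 days.
W has 8 days of float (longest path through it is 13).
No other chain overtakes it, so the finish is 21 days.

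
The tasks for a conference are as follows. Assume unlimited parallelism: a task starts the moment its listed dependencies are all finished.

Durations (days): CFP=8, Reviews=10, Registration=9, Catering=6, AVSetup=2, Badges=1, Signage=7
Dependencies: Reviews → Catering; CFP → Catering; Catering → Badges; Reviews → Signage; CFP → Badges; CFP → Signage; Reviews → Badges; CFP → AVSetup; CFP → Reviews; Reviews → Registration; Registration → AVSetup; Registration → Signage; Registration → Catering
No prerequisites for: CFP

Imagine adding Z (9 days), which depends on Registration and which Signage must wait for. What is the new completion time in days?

Originally the plan takes 34 days.
With Z inserted, Signage now waits for max(Reviews, CFP, Registration, Z).
New critical path: CFP→Reviews→Registration→Z→Signage = 8+10+9+9+7 = 43 ⇒ 43 days.

43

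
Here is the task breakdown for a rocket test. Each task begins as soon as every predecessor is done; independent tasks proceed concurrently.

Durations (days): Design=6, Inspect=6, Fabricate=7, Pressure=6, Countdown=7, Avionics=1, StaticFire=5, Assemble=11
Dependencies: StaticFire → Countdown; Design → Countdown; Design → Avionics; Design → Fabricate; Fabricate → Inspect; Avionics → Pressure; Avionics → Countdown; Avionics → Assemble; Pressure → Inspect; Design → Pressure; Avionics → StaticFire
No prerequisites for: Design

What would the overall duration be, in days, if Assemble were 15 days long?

22

The binding path is Design→Fabricate→Inspect = 6+7+6 = 19; finish at 19 days.
Assemble is off the critical path — its longest chain is 18 days, giving 1 of slack.
New critical path: Design→Avionics→Assemble = 6+1+15 = 22 ⇒ 22 days.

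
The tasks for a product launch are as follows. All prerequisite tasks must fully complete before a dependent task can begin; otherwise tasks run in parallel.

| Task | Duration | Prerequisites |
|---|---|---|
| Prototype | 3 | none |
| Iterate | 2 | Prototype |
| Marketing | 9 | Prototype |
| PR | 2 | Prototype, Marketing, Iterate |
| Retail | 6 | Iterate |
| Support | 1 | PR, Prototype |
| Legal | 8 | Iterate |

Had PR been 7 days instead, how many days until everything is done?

As given, the longest chain is Prototype→Marketing→PR→Support = 3+9+2+1 = 15, so the finish is 15 days.
PR is on the critical path; changing it to 7 makes that path 20 days.
The critical path is still Prototype→Marketing→PR→Support; finish is now 20 days.

20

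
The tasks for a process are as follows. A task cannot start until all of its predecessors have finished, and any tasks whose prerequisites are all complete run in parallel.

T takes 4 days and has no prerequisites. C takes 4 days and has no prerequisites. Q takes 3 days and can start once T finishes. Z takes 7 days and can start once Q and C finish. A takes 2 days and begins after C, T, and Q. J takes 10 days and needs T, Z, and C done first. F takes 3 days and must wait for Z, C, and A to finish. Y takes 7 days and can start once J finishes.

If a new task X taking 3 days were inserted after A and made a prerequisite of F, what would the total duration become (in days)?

31

Originally the job takes 31 days.
With X inserted, F now waits for max(Z, C, A, X).
New critical path: T→Q→Z→J→Y = 4+3+7+10+7 = 31 ⇒ 31 days.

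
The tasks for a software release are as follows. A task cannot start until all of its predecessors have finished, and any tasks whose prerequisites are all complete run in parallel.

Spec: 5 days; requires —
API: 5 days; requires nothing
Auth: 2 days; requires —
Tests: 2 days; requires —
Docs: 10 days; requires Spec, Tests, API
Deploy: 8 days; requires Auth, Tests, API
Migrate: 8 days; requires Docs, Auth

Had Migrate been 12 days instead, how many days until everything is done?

Baseline: Spec→Docs→Migrate = 5+10+8 = 23 → 23 days.
Since Migrate is critical, the +4 change carries straight to that chain (now 27 days).
That remains the longest chain; total 27 days.

27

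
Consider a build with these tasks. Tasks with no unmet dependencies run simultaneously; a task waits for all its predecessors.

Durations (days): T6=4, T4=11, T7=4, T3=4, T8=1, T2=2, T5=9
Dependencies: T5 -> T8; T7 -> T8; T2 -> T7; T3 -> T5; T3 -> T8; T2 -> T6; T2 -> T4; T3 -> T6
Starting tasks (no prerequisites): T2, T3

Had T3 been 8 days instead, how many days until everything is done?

As given, the longest chain is T3→T5→T8 = 4+9+1 = 14, so the finish is 14 days.
Since T3 is critical, the +4 change carries straight to that chain (now 18 days).
No other chain overtakes it, so the finish is 18 days.

18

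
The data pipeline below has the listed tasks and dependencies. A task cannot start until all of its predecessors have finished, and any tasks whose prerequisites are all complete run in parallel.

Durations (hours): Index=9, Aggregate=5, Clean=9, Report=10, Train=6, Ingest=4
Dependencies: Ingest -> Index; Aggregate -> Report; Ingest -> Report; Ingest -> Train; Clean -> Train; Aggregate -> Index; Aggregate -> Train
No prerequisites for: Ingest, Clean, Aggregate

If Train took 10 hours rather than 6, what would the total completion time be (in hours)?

19

As given, the longest chain is Clean→Train = 9+6 = 15, so the finish is 15 hours.
Train is on the critical path; changing it to 10 makes that path 19 hours.
No other chain overtakes it, so the finish is 19 hours.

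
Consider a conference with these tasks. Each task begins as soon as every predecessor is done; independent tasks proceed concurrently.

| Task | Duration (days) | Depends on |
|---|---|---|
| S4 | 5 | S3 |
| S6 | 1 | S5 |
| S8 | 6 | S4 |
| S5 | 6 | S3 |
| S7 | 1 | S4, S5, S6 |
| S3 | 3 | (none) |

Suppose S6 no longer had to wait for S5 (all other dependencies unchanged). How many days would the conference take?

Before: longest chain S3→S4→S8 = 3+5+6 = 14, finish 14.
Without S5→S6, S6's earliest start moves from 9 to 0.
New critical path: S3→S4→S8 = 3+5+6 = 14 ⇒ 14 days.

14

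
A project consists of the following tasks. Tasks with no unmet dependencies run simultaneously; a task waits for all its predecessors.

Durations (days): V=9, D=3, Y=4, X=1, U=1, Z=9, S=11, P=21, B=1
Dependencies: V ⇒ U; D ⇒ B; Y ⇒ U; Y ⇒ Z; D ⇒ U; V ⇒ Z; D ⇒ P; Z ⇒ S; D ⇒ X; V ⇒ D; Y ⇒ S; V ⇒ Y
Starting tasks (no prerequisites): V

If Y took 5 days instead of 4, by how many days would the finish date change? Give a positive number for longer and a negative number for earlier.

Baseline: V→Y→Z→S = 9+4+9+11 = 33 → 33 days.
Y is on the critical path; changing it to 5 makes that path 34 days.
No other chain overtakes it, so the finish is 34 days.
Change in finish: 34 − 33 = +1 days.

1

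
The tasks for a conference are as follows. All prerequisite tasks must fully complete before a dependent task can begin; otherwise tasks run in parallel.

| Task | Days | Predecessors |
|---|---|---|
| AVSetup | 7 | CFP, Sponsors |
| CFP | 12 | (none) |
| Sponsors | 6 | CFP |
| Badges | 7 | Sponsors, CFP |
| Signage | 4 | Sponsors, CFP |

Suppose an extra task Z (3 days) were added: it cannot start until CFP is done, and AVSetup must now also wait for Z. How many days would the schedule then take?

Originally the schedule takes 25 days.
With Z inserted, AVSetup now waits for max(CFP, Sponsors, Z).
New critical path: CFP→Sponsors→AVSetup = 12+6+7 = 25 ⇒ 25 days.

25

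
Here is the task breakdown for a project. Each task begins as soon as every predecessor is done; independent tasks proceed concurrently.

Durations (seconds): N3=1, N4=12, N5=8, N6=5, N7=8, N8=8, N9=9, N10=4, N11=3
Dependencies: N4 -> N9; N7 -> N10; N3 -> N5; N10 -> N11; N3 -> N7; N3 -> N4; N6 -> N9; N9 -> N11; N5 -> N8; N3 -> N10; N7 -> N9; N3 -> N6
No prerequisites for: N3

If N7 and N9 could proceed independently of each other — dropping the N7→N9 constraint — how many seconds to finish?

25

Before: longest chain N3→N4→N9→N11 = 1+12+9+3 = 25, finish 25.
Dropping N7→N9 doesn't change N9's earliest start (13); another predecessor still binds.
The longest chain is now N3→N4→N9→N11 = 1+12+9+3 = 25, so the project takes 25 seconds.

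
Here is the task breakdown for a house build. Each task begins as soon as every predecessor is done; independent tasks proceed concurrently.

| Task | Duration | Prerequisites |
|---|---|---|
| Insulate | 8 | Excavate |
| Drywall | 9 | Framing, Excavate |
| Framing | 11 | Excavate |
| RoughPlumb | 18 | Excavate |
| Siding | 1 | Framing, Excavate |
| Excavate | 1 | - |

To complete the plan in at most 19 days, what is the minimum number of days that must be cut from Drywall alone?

Current finish: 21 days; target: 19.
Drywall is on every critical path, so each day cut from Drywall cuts the finish by one (this holds down to a finish of 19).
Need 21 − 19 = 2 days off Drywall → Drywall becomes 7 days, finish becomes 19.

2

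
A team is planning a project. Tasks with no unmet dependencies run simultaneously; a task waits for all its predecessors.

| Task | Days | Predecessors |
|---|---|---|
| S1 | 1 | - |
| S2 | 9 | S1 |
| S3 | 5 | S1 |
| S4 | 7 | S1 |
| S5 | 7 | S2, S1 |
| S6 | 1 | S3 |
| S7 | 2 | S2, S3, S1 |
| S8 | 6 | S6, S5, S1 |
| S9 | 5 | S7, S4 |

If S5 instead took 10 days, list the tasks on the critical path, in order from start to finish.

Baseline: S1→S2→S5→S8 = 1+9+7+6 = 23 → 23 days.
Since S5 is critical, the +3 change carries straight to that chain (now 26 days).
The critical path is still S1→S2→S5→S8; finish is now 26 days.

S1, S2, S5, S8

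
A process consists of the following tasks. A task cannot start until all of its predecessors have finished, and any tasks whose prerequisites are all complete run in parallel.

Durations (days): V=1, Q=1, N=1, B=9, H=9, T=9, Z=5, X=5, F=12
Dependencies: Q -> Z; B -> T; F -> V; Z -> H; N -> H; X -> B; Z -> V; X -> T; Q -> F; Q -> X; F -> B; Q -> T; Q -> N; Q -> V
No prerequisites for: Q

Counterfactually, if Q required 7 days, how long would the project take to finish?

Actual critical path: Q→F→B→T = 1+12+9+9 = 31 ⇒ 31 days.
Since Q is critical, the +6 change carries straight to that chain (now 37 days).
That remains the longest chain; total 37 days.

37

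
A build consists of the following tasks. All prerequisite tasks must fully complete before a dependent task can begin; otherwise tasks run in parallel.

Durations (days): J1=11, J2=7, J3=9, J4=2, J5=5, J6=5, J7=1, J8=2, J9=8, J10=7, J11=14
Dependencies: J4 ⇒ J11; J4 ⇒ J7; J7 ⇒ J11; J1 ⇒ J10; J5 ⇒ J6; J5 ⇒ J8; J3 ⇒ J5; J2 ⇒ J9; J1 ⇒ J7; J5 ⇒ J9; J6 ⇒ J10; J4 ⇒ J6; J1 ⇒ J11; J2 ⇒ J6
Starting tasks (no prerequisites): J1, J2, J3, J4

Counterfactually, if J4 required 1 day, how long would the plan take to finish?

Baseline: J1→J7→J11 = 11+1+14 = 26 → 26 days.
J4 is off the critical path — its longest chain is 17 days, giving 9 of slack.
That remains the longest chain; total 26 days.

26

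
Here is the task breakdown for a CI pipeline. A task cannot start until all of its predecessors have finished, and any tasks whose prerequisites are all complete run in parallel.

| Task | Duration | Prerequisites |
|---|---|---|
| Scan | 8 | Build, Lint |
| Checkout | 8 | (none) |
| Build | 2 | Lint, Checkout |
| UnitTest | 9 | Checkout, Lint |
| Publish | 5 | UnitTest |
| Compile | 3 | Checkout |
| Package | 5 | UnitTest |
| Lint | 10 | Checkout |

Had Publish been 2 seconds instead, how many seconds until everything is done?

Critical path before the change: Checkout→Lint→UnitTest→Publish = 8+10+9+5 = 32 giving 32 seconds.
Since Publish is critical, the -3 change carries straight to that chain (now 29 seconds).
New critical path: Checkout→Lint→UnitTest→Package = 8+10+9+5 = 32 ⇒ 32 seconds.

32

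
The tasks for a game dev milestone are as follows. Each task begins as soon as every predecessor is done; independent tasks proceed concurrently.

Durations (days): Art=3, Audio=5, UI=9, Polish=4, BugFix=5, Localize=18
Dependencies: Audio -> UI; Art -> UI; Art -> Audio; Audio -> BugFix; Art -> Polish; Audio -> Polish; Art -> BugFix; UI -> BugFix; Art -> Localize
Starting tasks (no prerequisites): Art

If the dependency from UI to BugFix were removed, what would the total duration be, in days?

21

Original critical path: Art→Audio→UI→BugFix = 3+5+9+5 = 22 ⇒ 22 days.
Without UI→BugFix, BugFix's earliest start moves from 17 to 8.
New critical path: Art→Localize = 3+18 = 21 ⇒ 21 days.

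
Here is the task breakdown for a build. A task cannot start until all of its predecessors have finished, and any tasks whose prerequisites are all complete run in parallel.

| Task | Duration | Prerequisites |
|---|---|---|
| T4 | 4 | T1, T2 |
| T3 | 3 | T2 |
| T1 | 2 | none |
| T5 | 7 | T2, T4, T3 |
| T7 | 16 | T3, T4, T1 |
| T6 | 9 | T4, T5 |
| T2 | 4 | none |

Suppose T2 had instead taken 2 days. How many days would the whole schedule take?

Critical path before the change: T2→T4→T5→T6 = 4+4+7+9 = 24 giving 24 days.
Since T2 is critical, the -2 change carries straight to that chain (now 22 days).
The binding chain switches to T1→T4→T5→T6 = 2+4+7+9 = 22; finish 22 days.

22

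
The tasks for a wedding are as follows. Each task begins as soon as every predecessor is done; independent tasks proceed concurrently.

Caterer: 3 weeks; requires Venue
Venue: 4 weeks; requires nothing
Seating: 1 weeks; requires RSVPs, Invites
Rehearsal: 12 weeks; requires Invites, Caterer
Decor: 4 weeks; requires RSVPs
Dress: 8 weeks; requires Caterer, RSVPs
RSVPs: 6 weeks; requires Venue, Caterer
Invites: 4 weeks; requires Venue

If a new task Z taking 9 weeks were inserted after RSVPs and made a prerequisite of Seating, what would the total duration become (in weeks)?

23

Originally the plan takes 21 weeks.
With Z inserted, Seating now waits for max(RSVPs, Invites, Z).
New critical path: Venue→Caterer→RSVPs→Z→Seating = 4+3+6+9+1 = 23 ⇒ 23 weeks.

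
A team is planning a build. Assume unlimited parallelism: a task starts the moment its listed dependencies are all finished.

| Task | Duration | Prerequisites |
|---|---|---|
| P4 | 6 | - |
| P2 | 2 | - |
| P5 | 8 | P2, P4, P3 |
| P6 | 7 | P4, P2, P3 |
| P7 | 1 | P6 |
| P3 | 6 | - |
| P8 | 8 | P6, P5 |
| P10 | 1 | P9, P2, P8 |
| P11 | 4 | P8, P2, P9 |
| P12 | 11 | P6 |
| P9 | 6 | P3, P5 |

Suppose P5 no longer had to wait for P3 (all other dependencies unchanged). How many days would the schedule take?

Before: longest chain P3→P5→P8→P11 = 6+8+8+4 = 26, finish 26.
Dropping P3→P5 doesn't change P5's earliest start (6); another predecessor still binds.
After: P4→P5→P8→P11 = 6+8+8+4 = 26 → 26 days.

26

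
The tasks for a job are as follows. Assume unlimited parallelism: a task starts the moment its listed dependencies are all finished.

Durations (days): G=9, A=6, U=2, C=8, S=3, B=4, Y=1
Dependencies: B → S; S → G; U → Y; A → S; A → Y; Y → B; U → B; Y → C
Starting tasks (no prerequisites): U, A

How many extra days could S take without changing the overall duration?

0

Critical path: A→Y→B→S→G = 6+1+4+3+9 = 23, so the finish is 23 days.
Longest path through S: 23 days (earliest finish 14, latest finish 14).
Slack of S = 11 − 11 = 0 days.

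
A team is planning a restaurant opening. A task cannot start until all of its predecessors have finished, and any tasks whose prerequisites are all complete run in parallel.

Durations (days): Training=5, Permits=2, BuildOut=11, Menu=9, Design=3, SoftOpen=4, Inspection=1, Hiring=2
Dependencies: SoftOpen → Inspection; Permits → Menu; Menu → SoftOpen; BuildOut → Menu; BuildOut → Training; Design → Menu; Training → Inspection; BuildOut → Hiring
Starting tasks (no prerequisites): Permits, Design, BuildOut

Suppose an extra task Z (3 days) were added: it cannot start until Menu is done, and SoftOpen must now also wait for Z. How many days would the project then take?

Originally the project takes 25 days.
With Z inserted, SoftOpen now waits for max(Menu, Z).
New critical path: BuildOut→Menu→Z→SoftOpen→Inspection = 11+9+3+4+1 = 28 ⇒ 28 days.

28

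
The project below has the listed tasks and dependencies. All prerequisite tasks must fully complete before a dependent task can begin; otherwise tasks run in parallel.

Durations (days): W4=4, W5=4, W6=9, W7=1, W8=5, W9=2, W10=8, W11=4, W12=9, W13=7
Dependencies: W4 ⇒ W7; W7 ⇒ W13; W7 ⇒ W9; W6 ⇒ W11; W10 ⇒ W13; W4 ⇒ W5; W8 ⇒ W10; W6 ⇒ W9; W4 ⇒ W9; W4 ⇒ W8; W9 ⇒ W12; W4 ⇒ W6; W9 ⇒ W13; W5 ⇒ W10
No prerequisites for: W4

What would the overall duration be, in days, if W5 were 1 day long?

As given, the longest chain is W4→W6→W9→W12 = 4+9+2+9 = 24, so the finish is 24 days.
W5 has 1 day of float (longest path through it is 23).
The critical path is still W4→W6→W9→W12; finish is now 24 days.

24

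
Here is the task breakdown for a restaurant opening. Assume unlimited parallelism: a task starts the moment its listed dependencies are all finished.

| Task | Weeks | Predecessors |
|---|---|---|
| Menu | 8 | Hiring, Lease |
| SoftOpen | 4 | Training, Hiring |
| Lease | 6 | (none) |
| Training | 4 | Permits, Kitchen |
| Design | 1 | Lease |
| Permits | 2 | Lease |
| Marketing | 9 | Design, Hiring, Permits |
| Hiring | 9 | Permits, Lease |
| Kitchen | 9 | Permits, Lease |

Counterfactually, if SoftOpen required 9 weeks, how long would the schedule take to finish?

30

Baseline: Lease→Permits→Hiring→Marketing = 6+2+9+9 = 26 → 26 weeks.
SoftOpen has 1 week of float (longest path through it is 25).
Now Lease→Permits→Kitchen→Training→SoftOpen = 6+2+9+4+9 = 30 is longest, so the finish becomes 30 weeks.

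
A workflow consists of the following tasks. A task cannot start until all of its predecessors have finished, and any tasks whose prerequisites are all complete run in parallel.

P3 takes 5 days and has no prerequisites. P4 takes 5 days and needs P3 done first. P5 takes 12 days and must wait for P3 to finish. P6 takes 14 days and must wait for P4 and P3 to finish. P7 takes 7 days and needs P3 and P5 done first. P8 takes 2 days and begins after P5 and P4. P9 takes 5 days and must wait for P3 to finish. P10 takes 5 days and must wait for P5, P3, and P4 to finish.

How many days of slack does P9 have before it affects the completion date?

14

P3→P4→P6 = 5+5+14 = 24 sets the makespan at 24 days.
P9 finishes as early as 10 and must finish by 24.
Slack of P9 = 19 − 5 = 14 days.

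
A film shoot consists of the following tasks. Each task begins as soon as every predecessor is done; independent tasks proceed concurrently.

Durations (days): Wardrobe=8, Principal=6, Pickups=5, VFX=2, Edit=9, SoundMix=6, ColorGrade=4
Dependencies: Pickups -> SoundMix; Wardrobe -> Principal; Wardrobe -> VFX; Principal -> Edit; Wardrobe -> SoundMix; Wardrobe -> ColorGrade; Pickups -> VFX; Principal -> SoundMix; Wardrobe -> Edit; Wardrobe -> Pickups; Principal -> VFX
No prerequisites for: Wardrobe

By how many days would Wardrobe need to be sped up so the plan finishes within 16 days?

7

Current finish: 23 days; target: 16.
Wardrobe is on every critical path, so each day cut from Wardrobe cuts the finish by one (this holds down to a finish of 16).
Need 23 − 16 = 7 days off Wardrobe → Wardrobe becomes 1 day, finish becomes 16.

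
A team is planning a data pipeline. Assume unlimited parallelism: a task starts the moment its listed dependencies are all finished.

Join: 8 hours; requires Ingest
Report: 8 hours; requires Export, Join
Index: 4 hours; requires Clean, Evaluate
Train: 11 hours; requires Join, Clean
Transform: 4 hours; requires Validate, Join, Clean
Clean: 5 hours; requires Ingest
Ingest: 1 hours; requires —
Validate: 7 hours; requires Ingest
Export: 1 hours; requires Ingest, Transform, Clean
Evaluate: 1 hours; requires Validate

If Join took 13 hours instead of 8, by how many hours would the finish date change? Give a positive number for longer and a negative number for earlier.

As given, the longest chain is Ingest→Join→Transform→Export→Report = 1+8+4+1+8 = 22, so the finish is 22 hours.
Since Join is critical, the +5 change carries straight to that chain (now 27 hours).
No other chain overtakes it, so the finish is 27 hours.
Change in finish: 27 − 22 = +5 hours.

5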